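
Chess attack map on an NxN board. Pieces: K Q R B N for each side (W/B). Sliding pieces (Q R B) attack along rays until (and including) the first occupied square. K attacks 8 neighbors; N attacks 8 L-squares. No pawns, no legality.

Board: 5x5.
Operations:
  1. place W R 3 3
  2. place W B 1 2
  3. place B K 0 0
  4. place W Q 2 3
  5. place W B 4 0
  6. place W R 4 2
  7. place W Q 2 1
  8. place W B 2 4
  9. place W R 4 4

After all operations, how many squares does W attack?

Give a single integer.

Answer: 24

Derivation:
Op 1: place WR@(3,3)
Op 2: place WB@(1,2)
Op 3: place BK@(0,0)
Op 4: place WQ@(2,3)
Op 5: place WB@(4,0)
Op 6: place WR@(4,2)
Op 7: place WQ@(2,1)
Op 8: place WB@(2,4)
Op 9: place WR@(4,4)
Per-piece attacks for W:
  WB@(1,2): attacks (2,3) (2,1) (0,3) (0,1) [ray(1,1) blocked at (2,3); ray(1,-1) blocked at (2,1)]
  WQ@(2,1): attacks (2,2) (2,3) (2,0) (3,1) (4,1) (1,1) (0,1) (3,2) (4,3) (3,0) (1,2) (1,0) [ray(0,1) blocked at (2,3); ray(-1,1) blocked at (1,2)]
  WQ@(2,3): attacks (2,4) (2,2) (2,1) (3,3) (1,3) (0,3) (3,4) (3,2) (4,1) (1,4) (1,2) [ray(0,1) blocked at (2,4); ray(0,-1) blocked at (2,1); ray(1,0) blocked at (3,3); ray(-1,-1) blocked at (1,2)]
  WB@(2,4): attacks (3,3) (1,3) (0,2) [ray(1,-1) blocked at (3,3)]
  WR@(3,3): attacks (3,4) (3,2) (3,1) (3,0) (4,3) (2,3) [ray(-1,0) blocked at (2,3)]
  WB@(4,0): attacks (3,1) (2,2) (1,3) (0,4)
  WR@(4,2): attacks (4,3) (4,4) (4,1) (4,0) (3,2) (2,2) (1,2) [ray(0,1) blocked at (4,4); ray(0,-1) blocked at (4,0); ray(-1,0) blocked at (1,2)]
  WR@(4,4): attacks (4,3) (4,2) (3,4) (2,4) [ray(0,-1) blocked at (4,2); ray(-1,0) blocked at (2,4)]
Union (24 distinct): (0,1) (0,2) (0,3) (0,4) (1,0) (1,1) (1,2) (1,3) (1,4) (2,0) (2,1) (2,2) (2,3) (2,4) (3,0) (3,1) (3,2) (3,3) (3,4) (4,0) (4,1) (4,2) (4,3) (4,4)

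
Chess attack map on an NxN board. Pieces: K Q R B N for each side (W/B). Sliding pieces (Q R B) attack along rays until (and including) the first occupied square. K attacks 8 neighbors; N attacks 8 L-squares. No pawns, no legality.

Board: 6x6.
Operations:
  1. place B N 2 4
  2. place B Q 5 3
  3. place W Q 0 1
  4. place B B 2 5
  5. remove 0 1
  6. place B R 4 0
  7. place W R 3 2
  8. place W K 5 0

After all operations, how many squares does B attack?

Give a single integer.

Answer: 25

Derivation:
Op 1: place BN@(2,4)
Op 2: place BQ@(5,3)
Op 3: place WQ@(0,1)
Op 4: place BB@(2,5)
Op 5: remove (0,1)
Op 6: place BR@(4,0)
Op 7: place WR@(3,2)
Op 8: place WK@(5,0)
Per-piece attacks for B:
  BN@(2,4): attacks (4,5) (0,5) (3,2) (4,3) (1,2) (0,3)
  BB@(2,5): attacks (3,4) (4,3) (5,2) (1,4) (0,3)
  BR@(4,0): attacks (4,1) (4,2) (4,3) (4,4) (4,5) (5,0) (3,0) (2,0) (1,0) (0,0) [ray(1,0) blocked at (5,0)]
  BQ@(5,3): attacks (5,4) (5,5) (5,2) (5,1) (5,0) (4,3) (3,3) (2,3) (1,3) (0,3) (4,4) (3,5) (4,2) (3,1) (2,0) [ray(0,-1) blocked at (5,0)]
Union (25 distinct): (0,0) (0,3) (0,5) (1,0) (1,2) (1,3) (1,4) (2,0) (2,3) (3,0) (3,1) (3,2) (3,3) (3,4) (3,5) (4,1) (4,2) (4,3) (4,4) (4,5) (5,0) (5,1) (5,2) (5,4) (5,5)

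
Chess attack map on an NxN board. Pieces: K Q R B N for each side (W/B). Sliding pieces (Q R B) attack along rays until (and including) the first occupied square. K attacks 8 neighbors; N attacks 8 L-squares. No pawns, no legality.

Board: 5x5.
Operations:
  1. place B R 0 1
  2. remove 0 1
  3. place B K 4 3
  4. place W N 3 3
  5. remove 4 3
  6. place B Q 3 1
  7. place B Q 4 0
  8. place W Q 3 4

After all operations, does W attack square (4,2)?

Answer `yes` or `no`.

Answer: no

Derivation:
Op 1: place BR@(0,1)
Op 2: remove (0,1)
Op 3: place BK@(4,3)
Op 4: place WN@(3,3)
Op 5: remove (4,3)
Op 6: place BQ@(3,1)
Op 7: place BQ@(4,0)
Op 8: place WQ@(3,4)
Per-piece attacks for W:
  WN@(3,3): attacks (1,4) (4,1) (2,1) (1,2)
  WQ@(3,4): attacks (3,3) (4,4) (2,4) (1,4) (0,4) (4,3) (2,3) (1,2) (0,1) [ray(0,-1) blocked at (3,3)]
W attacks (4,2): no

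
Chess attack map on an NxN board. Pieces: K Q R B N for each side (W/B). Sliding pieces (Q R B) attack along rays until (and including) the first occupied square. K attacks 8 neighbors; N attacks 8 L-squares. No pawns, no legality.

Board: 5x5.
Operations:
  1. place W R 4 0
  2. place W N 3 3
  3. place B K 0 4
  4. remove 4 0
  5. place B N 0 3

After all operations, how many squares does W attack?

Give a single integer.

Op 1: place WR@(4,0)
Op 2: place WN@(3,3)
Op 3: place BK@(0,4)
Op 4: remove (4,0)
Op 5: place BN@(0,3)
Per-piece attacks for W:
  WN@(3,3): attacks (1,4) (4,1) (2,1) (1,2)
Union (4 distinct): (1,2) (1,4) (2,1) (4,1)

Answer: 4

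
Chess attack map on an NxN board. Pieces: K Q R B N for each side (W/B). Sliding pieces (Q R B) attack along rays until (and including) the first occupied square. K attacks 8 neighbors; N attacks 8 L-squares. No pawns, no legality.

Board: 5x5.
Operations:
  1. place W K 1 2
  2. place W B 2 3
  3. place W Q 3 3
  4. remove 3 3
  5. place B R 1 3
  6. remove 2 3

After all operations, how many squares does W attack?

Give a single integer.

Op 1: place WK@(1,2)
Op 2: place WB@(2,3)
Op 3: place WQ@(3,3)
Op 4: remove (3,3)
Op 5: place BR@(1,3)
Op 6: remove (2,3)
Per-piece attacks for W:
  WK@(1,2): attacks (1,3) (1,1) (2,2) (0,2) (2,3) (2,1) (0,3) (0,1)
Union (8 distinct): (0,1) (0,2) (0,3) (1,1) (1,3) (2,1) (2,2) (2,3)

Answer: 8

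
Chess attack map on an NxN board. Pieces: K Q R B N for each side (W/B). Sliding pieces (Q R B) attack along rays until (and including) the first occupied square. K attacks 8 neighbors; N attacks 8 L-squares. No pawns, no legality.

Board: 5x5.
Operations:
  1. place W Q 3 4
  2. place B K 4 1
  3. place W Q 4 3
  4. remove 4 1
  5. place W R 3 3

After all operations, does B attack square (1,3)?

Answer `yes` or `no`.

Answer: no

Derivation:
Op 1: place WQ@(3,4)
Op 2: place BK@(4,1)
Op 3: place WQ@(4,3)
Op 4: remove (4,1)
Op 5: place WR@(3,3)
Per-piece attacks for B:
B attacks (1,3): no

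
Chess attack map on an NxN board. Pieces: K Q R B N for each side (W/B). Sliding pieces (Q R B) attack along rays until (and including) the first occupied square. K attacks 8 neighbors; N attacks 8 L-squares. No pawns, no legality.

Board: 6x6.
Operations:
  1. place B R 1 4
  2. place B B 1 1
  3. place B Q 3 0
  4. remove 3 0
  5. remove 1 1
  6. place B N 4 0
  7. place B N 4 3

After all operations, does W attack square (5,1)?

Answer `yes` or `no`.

Op 1: place BR@(1,4)
Op 2: place BB@(1,1)
Op 3: place BQ@(3,0)
Op 4: remove (3,0)
Op 5: remove (1,1)
Op 6: place BN@(4,0)
Op 7: place BN@(4,3)
Per-piece attacks for W:
W attacks (5,1): no

Answer: no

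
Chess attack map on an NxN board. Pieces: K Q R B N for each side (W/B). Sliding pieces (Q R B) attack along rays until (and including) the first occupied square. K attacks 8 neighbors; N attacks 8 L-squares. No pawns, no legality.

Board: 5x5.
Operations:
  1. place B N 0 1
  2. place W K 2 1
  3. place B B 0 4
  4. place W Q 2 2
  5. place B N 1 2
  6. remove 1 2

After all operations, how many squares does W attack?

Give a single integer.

Op 1: place BN@(0,1)
Op 2: place WK@(2,1)
Op 3: place BB@(0,4)
Op 4: place WQ@(2,2)
Op 5: place BN@(1,2)
Op 6: remove (1,2)
Per-piece attacks for W:
  WK@(2,1): attacks (2,2) (2,0) (3,1) (1,1) (3,2) (3,0) (1,2) (1,0)
  WQ@(2,2): attacks (2,3) (2,4) (2,1) (3,2) (4,2) (1,2) (0,2) (3,3) (4,4) (3,1) (4,0) (1,3) (0,4) (1,1) (0,0) [ray(0,-1) blocked at (2,1); ray(-1,1) blocked at (0,4)]
Union (19 distinct): (0,0) (0,2) (0,4) (1,0) (1,1) (1,2) (1,3) (2,0) (2,1) (2,2) (2,3) (2,4) (3,0) (3,1) (3,2) (3,3) (4,0) (4,2) (4,4)

Answer: 19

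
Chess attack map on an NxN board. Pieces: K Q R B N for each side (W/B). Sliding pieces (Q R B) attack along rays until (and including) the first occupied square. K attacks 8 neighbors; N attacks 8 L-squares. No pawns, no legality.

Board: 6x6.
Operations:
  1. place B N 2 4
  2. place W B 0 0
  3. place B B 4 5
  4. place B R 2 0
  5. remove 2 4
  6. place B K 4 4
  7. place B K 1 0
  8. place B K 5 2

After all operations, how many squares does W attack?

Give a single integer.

Op 1: place BN@(2,4)
Op 2: place WB@(0,0)
Op 3: place BB@(4,5)
Op 4: place BR@(2,0)
Op 5: remove (2,4)
Op 6: place BK@(4,4)
Op 7: place BK@(1,0)
Op 8: place BK@(5,2)
Per-piece attacks for W:
  WB@(0,0): attacks (1,1) (2,2) (3,3) (4,4) [ray(1,1) blocked at (4,4)]
Union (4 distinct): (1,1) (2,2) (3,3) (4,4)

Answer: 4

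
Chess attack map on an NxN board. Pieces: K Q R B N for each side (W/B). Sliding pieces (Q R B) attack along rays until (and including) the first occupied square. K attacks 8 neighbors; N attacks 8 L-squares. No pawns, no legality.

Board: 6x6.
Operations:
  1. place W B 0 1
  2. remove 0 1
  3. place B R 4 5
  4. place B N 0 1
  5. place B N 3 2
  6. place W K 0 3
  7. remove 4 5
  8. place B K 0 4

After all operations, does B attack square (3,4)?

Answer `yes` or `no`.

Op 1: place WB@(0,1)
Op 2: remove (0,1)
Op 3: place BR@(4,5)
Op 4: place BN@(0,1)
Op 5: place BN@(3,2)
Op 6: place WK@(0,3)
Op 7: remove (4,5)
Op 8: place BK@(0,4)
Per-piece attacks for B:
  BN@(0,1): attacks (1,3) (2,2) (2,0)
  BK@(0,4): attacks (0,5) (0,3) (1,4) (1,5) (1,3)
  BN@(3,2): attacks (4,4) (5,3) (2,4) (1,3) (4,0) (5,1) (2,0) (1,1)
B attacks (3,4): no

Answer: no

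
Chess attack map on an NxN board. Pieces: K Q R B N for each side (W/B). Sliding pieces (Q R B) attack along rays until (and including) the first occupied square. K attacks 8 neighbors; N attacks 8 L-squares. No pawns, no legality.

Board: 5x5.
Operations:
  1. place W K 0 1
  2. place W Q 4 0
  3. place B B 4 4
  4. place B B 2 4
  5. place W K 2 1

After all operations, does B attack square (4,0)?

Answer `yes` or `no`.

Op 1: place WK@(0,1)
Op 2: place WQ@(4,0)
Op 3: place BB@(4,4)
Op 4: place BB@(2,4)
Op 5: place WK@(2,1)
Per-piece attacks for B:
  BB@(2,4): attacks (3,3) (4,2) (1,3) (0,2)
  BB@(4,4): attacks (3,3) (2,2) (1,1) (0,0)
B attacks (4,0): no

Answer: no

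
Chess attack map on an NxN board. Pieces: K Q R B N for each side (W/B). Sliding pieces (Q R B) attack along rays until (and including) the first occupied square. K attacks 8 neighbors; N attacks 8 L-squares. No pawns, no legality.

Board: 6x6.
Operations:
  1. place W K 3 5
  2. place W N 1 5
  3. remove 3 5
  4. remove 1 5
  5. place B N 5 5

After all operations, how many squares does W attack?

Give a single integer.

Answer: 0

Derivation:
Op 1: place WK@(3,5)
Op 2: place WN@(1,5)
Op 3: remove (3,5)
Op 4: remove (1,5)
Op 5: place BN@(5,5)
Per-piece attacks for W:
Union (0 distinct): (none)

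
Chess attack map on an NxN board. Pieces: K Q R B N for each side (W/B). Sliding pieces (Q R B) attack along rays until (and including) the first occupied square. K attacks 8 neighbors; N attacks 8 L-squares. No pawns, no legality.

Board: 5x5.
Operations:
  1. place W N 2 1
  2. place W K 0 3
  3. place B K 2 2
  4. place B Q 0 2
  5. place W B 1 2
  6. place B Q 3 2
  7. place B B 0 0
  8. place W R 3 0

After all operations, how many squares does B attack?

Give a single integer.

Op 1: place WN@(2,1)
Op 2: place WK@(0,3)
Op 3: place BK@(2,2)
Op 4: place BQ@(0,2)
Op 5: place WB@(1,2)
Op 6: place BQ@(3,2)
Op 7: place BB@(0,0)
Op 8: place WR@(3,0)
Per-piece attacks for B:
  BB@(0,0): attacks (1,1) (2,2) [ray(1,1) blocked at (2,2)]
  BQ@(0,2): attacks (0,3) (0,1) (0,0) (1,2) (1,3) (2,4) (1,1) (2,0) [ray(0,1) blocked at (0,3); ray(0,-1) blocked at (0,0); ray(1,0) blocked at (1,2)]
  BK@(2,2): attacks (2,3) (2,1) (3,2) (1,2) (3,3) (3,1) (1,3) (1,1)
  BQ@(3,2): attacks (3,3) (3,4) (3,1) (3,0) (4,2) (2,2) (4,3) (4,1) (2,3) (1,4) (2,1) [ray(0,-1) blocked at (3,0); ray(-1,0) blocked at (2,2); ray(-1,-1) blocked at (2,1)]
Union (20 distinct): (0,0) (0,1) (0,3) (1,1) (1,2) (1,3) (1,4) (2,0) (2,1) (2,2) (2,3) (2,4) (3,0) (3,1) (3,2) (3,3) (3,4) (4,1) (4,2) (4,3)

Answer: 20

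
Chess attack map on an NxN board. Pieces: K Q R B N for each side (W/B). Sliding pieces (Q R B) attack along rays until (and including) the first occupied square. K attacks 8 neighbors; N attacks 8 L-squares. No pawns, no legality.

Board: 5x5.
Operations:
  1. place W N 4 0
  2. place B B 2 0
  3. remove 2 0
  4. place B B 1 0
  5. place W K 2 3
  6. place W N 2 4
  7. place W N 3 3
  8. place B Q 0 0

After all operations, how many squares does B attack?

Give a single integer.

Answer: 11

Derivation:
Op 1: place WN@(4,0)
Op 2: place BB@(2,0)
Op 3: remove (2,0)
Op 4: place BB@(1,0)
Op 5: place WK@(2,3)
Op 6: place WN@(2,4)
Op 7: place WN@(3,3)
Op 8: place BQ@(0,0)
Per-piece attacks for B:
  BQ@(0,0): attacks (0,1) (0,2) (0,3) (0,4) (1,0) (1,1) (2,2) (3,3) [ray(1,0) blocked at (1,0); ray(1,1) blocked at (3,3)]
  BB@(1,0): attacks (2,1) (3,2) (4,3) (0,1)
Union (11 distinct): (0,1) (0,2) (0,3) (0,4) (1,0) (1,1) (2,1) (2,2) (3,2) (3,3) (4,3)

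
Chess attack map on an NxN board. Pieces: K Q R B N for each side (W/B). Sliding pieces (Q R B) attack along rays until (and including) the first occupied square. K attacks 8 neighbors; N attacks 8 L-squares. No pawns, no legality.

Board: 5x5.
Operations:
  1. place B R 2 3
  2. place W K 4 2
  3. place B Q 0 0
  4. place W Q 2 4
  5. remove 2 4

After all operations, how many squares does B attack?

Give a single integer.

Op 1: place BR@(2,3)
Op 2: place WK@(4,2)
Op 3: place BQ@(0,0)
Op 4: place WQ@(2,4)
Op 5: remove (2,4)
Per-piece attacks for B:
  BQ@(0,0): attacks (0,1) (0,2) (0,3) (0,4) (1,0) (2,0) (3,0) (4,0) (1,1) (2,2) (3,3) (4,4)
  BR@(2,3): attacks (2,4) (2,2) (2,1) (2,0) (3,3) (4,3) (1,3) (0,3)
Union (16 distinct): (0,1) (0,2) (0,3) (0,4) (1,0) (1,1) (1,3) (2,0) (2,1) (2,2) (2,4) (3,0) (3,3) (4,0) (4,3) (4,4)

Answer: 16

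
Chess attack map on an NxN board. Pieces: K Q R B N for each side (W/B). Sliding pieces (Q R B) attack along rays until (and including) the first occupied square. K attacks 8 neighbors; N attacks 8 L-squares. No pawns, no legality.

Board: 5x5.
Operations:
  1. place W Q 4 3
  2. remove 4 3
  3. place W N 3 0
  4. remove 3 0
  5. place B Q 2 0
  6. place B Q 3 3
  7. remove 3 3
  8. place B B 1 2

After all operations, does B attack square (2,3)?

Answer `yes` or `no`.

Answer: yes

Derivation:
Op 1: place WQ@(4,3)
Op 2: remove (4,3)
Op 3: place WN@(3,0)
Op 4: remove (3,0)
Op 5: place BQ@(2,0)
Op 6: place BQ@(3,3)
Op 7: remove (3,3)
Op 8: place BB@(1,2)
Per-piece attacks for B:
  BB@(1,2): attacks (2,3) (3,4) (2,1) (3,0) (0,3) (0,1)
  BQ@(2,0): attacks (2,1) (2,2) (2,3) (2,4) (3,0) (4,0) (1,0) (0,0) (3,1) (4,2) (1,1) (0,2)
B attacks (2,3): yes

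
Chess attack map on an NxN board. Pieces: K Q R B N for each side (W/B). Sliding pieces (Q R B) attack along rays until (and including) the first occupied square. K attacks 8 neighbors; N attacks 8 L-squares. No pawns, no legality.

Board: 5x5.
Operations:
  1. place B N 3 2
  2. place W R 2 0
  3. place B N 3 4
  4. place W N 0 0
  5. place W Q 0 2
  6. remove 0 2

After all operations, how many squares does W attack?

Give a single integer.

Op 1: place BN@(3,2)
Op 2: place WR@(2,0)
Op 3: place BN@(3,4)
Op 4: place WN@(0,0)
Op 5: place WQ@(0,2)
Op 6: remove (0,2)
Per-piece attacks for W:
  WN@(0,0): attacks (1,2) (2,1)
  WR@(2,0): attacks (2,1) (2,2) (2,3) (2,4) (3,0) (4,0) (1,0) (0,0) [ray(-1,0) blocked at (0,0)]
Union (9 distinct): (0,0) (1,0) (1,2) (2,1) (2,2) (2,3) (2,4) (3,0) (4,0)

Answer: 9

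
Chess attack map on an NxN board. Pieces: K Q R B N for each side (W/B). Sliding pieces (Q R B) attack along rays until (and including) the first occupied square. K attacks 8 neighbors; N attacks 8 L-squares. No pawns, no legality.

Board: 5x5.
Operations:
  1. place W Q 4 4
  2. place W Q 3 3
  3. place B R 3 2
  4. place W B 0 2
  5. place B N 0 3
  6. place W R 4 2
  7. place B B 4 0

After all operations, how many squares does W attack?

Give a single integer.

Op 1: place WQ@(4,4)
Op 2: place WQ@(3,3)
Op 3: place BR@(3,2)
Op 4: place WB@(0,2)
Op 5: place BN@(0,3)
Op 6: place WR@(4,2)
Op 7: place BB@(4,0)
Per-piece attacks for W:
  WB@(0,2): attacks (1,3) (2,4) (1,1) (2,0)
  WQ@(3,3): attacks (3,4) (3,2) (4,3) (2,3) (1,3) (0,3) (4,4) (4,2) (2,4) (2,2) (1,1) (0,0) [ray(0,-1) blocked at (3,2); ray(-1,0) blocked at (0,3); ray(1,1) blocked at (4,4); ray(1,-1) blocked at (4,2)]
  WR@(4,2): attacks (4,3) (4,4) (4,1) (4,0) (3,2) [ray(0,1) blocked at (4,4); ray(0,-1) blocked at (4,0); ray(-1,0) blocked at (3,2)]
  WQ@(4,4): attacks (4,3) (4,2) (3,4) (2,4) (1,4) (0,4) (3,3) [ray(0,-1) blocked at (4,2); ray(-1,-1) blocked at (3,3)]
Union (18 distinct): (0,0) (0,3) (0,4) (1,1) (1,3) (1,4) (2,0) (2,2) (2,3) (2,4) (3,2) (3,3) (3,4) (4,0) (4,1) (4,2) (4,3) (4,4)

Answer: 18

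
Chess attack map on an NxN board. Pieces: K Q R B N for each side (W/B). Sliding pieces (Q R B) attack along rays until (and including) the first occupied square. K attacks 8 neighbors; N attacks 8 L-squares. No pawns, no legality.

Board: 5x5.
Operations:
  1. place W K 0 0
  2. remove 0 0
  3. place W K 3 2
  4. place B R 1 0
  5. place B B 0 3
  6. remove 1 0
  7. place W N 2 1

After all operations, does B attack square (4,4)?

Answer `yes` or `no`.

Answer: no

Derivation:
Op 1: place WK@(0,0)
Op 2: remove (0,0)
Op 3: place WK@(3,2)
Op 4: place BR@(1,0)
Op 5: place BB@(0,3)
Op 6: remove (1,0)
Op 7: place WN@(2,1)
Per-piece attacks for B:
  BB@(0,3): attacks (1,4) (1,2) (2,1) [ray(1,-1) blocked at (2,1)]
B attacks (4,4): no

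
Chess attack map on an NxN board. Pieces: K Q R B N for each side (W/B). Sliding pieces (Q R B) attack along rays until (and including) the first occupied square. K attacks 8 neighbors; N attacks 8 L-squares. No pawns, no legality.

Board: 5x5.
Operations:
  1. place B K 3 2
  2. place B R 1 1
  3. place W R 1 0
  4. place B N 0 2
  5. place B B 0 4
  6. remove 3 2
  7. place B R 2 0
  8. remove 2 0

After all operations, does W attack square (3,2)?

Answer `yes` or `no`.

Answer: no

Derivation:
Op 1: place BK@(3,2)
Op 2: place BR@(1,1)
Op 3: place WR@(1,0)
Op 4: place BN@(0,2)
Op 5: place BB@(0,4)
Op 6: remove (3,2)
Op 7: place BR@(2,0)
Op 8: remove (2,0)
Per-piece attacks for W:
  WR@(1,0): attacks (1,1) (2,0) (3,0) (4,0) (0,0) [ray(0,1) blocked at (1,1)]
W attacks (3,2): no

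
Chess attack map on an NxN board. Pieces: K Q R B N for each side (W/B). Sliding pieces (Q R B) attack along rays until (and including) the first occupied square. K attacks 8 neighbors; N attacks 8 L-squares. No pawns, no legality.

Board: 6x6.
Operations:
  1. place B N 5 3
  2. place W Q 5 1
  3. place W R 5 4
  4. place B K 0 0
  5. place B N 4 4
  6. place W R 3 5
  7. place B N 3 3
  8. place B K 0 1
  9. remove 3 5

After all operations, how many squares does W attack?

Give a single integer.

Answer: 13

Derivation:
Op 1: place BN@(5,3)
Op 2: place WQ@(5,1)
Op 3: place WR@(5,4)
Op 4: place BK@(0,0)
Op 5: place BN@(4,4)
Op 6: place WR@(3,5)
Op 7: place BN@(3,3)
Op 8: place BK@(0,1)
Op 9: remove (3,5)
Per-piece attacks for W:
  WQ@(5,1): attacks (5,2) (5,3) (5,0) (4,1) (3,1) (2,1) (1,1) (0,1) (4,2) (3,3) (4,0) [ray(0,1) blocked at (5,3); ray(-1,0) blocked at (0,1); ray(-1,1) blocked at (3,3)]
  WR@(5,4): attacks (5,5) (5,3) (4,4) [ray(0,-1) blocked at (5,3); ray(-1,0) blocked at (4,4)]
Union (13 distinct): (0,1) (1,1) (2,1) (3,1) (3,3) (4,0) (4,1) (4,2) (4,4) (5,0) (5,2) (5,3) (5,5)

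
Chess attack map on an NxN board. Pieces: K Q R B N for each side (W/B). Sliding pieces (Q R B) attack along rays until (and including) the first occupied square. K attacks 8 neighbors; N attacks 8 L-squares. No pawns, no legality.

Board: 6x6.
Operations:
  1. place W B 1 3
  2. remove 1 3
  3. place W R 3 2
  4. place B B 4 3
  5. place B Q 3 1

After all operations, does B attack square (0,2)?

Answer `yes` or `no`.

Op 1: place WB@(1,3)
Op 2: remove (1,3)
Op 3: place WR@(3,2)
Op 4: place BB@(4,3)
Op 5: place BQ@(3,1)
Per-piece attacks for B:
  BQ@(3,1): attacks (3,2) (3,0) (4,1) (5,1) (2,1) (1,1) (0,1) (4,2) (5,3) (4,0) (2,2) (1,3) (0,4) (2,0) [ray(0,1) blocked at (3,2)]
  BB@(4,3): attacks (5,4) (5,2) (3,4) (2,5) (3,2) [ray(-1,-1) blocked at (3,2)]
B attacks (0,2): no

Answer: no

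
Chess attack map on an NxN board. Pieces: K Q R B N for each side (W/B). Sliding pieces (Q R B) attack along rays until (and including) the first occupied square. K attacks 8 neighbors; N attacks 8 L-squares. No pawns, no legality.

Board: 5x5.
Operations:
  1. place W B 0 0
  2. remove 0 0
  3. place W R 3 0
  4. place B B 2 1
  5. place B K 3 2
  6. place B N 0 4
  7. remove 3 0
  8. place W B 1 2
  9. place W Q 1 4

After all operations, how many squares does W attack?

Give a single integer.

Answer: 11

Derivation:
Op 1: place WB@(0,0)
Op 2: remove (0,0)
Op 3: place WR@(3,0)
Op 4: place BB@(2,1)
Op 5: place BK@(3,2)
Op 6: place BN@(0,4)
Op 7: remove (3,0)
Op 8: place WB@(1,2)
Op 9: place WQ@(1,4)
Per-piece attacks for W:
  WB@(1,2): attacks (2,3) (3,4) (2,1) (0,3) (0,1) [ray(1,-1) blocked at (2,1)]
  WQ@(1,4): attacks (1,3) (1,2) (2,4) (3,4) (4,4) (0,4) (2,3) (3,2) (0,3) [ray(0,-1) blocked at (1,2); ray(-1,0) blocked at (0,4); ray(1,-1) blocked at (3,2)]
Union (11 distinct): (0,1) (0,3) (0,4) (1,2) (1,3) (2,1) (2,3) (2,4) (3,2) (3,4) (4,4)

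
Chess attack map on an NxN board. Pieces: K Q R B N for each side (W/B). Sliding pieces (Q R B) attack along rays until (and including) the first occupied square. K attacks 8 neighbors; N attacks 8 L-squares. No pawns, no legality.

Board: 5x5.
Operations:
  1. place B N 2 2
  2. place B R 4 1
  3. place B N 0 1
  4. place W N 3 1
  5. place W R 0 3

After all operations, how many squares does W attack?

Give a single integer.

Answer: 9

Derivation:
Op 1: place BN@(2,2)
Op 2: place BR@(4,1)
Op 3: place BN@(0,1)
Op 4: place WN@(3,1)
Op 5: place WR@(0,3)
Per-piece attacks for W:
  WR@(0,3): attacks (0,4) (0,2) (0,1) (1,3) (2,3) (3,3) (4,3) [ray(0,-1) blocked at (0,1)]
  WN@(3,1): attacks (4,3) (2,3) (1,2) (1,0)
Union (9 distinct): (0,1) (0,2) (0,4) (1,0) (1,2) (1,3) (2,3) (3,3) (4,3)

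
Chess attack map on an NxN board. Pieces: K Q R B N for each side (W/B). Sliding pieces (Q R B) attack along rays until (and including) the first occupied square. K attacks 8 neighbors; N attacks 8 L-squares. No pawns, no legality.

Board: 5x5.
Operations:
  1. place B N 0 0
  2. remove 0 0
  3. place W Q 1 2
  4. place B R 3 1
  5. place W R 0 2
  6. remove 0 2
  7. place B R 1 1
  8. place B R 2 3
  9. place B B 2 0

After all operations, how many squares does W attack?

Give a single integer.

Op 1: place BN@(0,0)
Op 2: remove (0,0)
Op 3: place WQ@(1,2)
Op 4: place BR@(3,1)
Op 5: place WR@(0,2)
Op 6: remove (0,2)
Op 7: place BR@(1,1)
Op 8: place BR@(2,3)
Op 9: place BB@(2,0)
Per-piece attacks for W:
  WQ@(1,2): attacks (1,3) (1,4) (1,1) (2,2) (3,2) (4,2) (0,2) (2,3) (2,1) (3,0) (0,3) (0,1) [ray(0,-1) blocked at (1,1); ray(1,1) blocked at (2,3)]
Union (12 distinct): (0,1) (0,2) (0,3) (1,1) (1,3) (1,4) (2,1) (2,2) (2,3) (3,0) (3,2) (4,2)

Answer: 12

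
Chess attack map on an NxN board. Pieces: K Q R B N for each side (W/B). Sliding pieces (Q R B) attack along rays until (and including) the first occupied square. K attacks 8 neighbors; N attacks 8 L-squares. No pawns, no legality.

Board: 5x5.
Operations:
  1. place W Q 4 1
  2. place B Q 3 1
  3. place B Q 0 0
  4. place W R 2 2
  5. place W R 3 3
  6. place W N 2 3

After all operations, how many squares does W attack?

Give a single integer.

Op 1: place WQ@(4,1)
Op 2: place BQ@(3,1)
Op 3: place BQ@(0,0)
Op 4: place WR@(2,2)
Op 5: place WR@(3,3)
Op 6: place WN@(2,3)
Per-piece attacks for W:
  WR@(2,2): attacks (2,3) (2,1) (2,0) (3,2) (4,2) (1,2) (0,2) [ray(0,1) blocked at (2,3)]
  WN@(2,3): attacks (4,4) (0,4) (3,1) (4,2) (1,1) (0,2)
  WR@(3,3): attacks (3,4) (3,2) (3,1) (4,3) (2,3) [ray(0,-1) blocked at (3,1); ray(-1,0) blocked at (2,3)]
  WQ@(4,1): attacks (4,2) (4,3) (4,4) (4,0) (3,1) (3,2) (2,3) (3,0) [ray(-1,0) blocked at (3,1); ray(-1,1) blocked at (2,3)]
Union (15 distinct): (0,2) (0,4) (1,1) (1,2) (2,0) (2,1) (2,3) (3,0) (3,1) (3,2) (3,4) (4,0) (4,2) (4,3) (4,4)

Answer: 15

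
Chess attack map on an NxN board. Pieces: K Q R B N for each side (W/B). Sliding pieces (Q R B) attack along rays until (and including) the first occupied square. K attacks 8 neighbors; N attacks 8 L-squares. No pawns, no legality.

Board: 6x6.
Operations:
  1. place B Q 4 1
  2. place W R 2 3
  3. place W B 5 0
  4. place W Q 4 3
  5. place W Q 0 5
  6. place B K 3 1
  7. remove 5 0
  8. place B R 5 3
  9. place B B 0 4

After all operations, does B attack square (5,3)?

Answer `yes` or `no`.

Answer: no

Derivation:
Op 1: place BQ@(4,1)
Op 2: place WR@(2,3)
Op 3: place WB@(5,0)
Op 4: place WQ@(4,3)
Op 5: place WQ@(0,5)
Op 6: place BK@(3,1)
Op 7: remove (5,0)
Op 8: place BR@(5,3)
Op 9: place BB@(0,4)
Per-piece attacks for B:
  BB@(0,4): attacks (1,5) (1,3) (2,2) (3,1) [ray(1,-1) blocked at (3,1)]
  BK@(3,1): attacks (3,2) (3,0) (4,1) (2,1) (4,2) (4,0) (2,2) (2,0)
  BQ@(4,1): attacks (4,2) (4,3) (4,0) (5,1) (3,1) (5,2) (5,0) (3,2) (2,3) (3,0) [ray(0,1) blocked at (4,3); ray(-1,0) blocked at (3,1); ray(-1,1) blocked at (2,3)]
  BR@(5,3): attacks (5,4) (5,5) (5,2) (5,1) (5,0) (4,3) [ray(-1,0) blocked at (4,3)]
B attacks (5,3): no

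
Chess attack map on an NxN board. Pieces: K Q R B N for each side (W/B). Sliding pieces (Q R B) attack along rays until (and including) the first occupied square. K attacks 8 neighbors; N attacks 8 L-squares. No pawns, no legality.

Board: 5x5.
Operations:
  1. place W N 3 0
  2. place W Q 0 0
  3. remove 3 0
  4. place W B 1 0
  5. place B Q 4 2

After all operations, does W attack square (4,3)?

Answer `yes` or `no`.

Op 1: place WN@(3,0)
Op 2: place WQ@(0,0)
Op 3: remove (3,0)
Op 4: place WB@(1,0)
Op 5: place BQ@(4,2)
Per-piece attacks for W:
  WQ@(0,0): attacks (0,1) (0,2) (0,3) (0,4) (1,0) (1,1) (2,2) (3,3) (4,4) [ray(1,0) blocked at (1,0)]
  WB@(1,0): attacks (2,1) (3,2) (4,3) (0,1)
W attacks (4,3): yes

Answer: yes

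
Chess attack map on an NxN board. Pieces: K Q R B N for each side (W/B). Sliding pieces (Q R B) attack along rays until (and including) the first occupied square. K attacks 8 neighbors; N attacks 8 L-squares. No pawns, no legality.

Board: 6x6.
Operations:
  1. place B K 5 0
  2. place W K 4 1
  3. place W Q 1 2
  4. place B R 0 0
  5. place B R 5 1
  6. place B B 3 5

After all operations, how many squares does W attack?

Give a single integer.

Answer: 21

Derivation:
Op 1: place BK@(5,0)
Op 2: place WK@(4,1)
Op 3: place WQ@(1,2)
Op 4: place BR@(0,0)
Op 5: place BR@(5,1)
Op 6: place BB@(3,5)
Per-piece attacks for W:
  WQ@(1,2): attacks (1,3) (1,4) (1,5) (1,1) (1,0) (2,2) (3,2) (4,2) (5,2) (0,2) (2,3) (3,4) (4,5) (2,1) (3,0) (0,3) (0,1)
  WK@(4,1): attacks (4,2) (4,0) (5,1) (3,1) (5,2) (5,0) (3,2) (3,0)
Union (21 distinct): (0,1) (0,2) (0,3) (1,0) (1,1) (1,3) (1,4) (1,5) (2,1) (2,2) (2,3) (3,0) (3,1) (3,2) (3,4) (4,0) (4,2) (4,5) (5,0) (5,1) (5,2)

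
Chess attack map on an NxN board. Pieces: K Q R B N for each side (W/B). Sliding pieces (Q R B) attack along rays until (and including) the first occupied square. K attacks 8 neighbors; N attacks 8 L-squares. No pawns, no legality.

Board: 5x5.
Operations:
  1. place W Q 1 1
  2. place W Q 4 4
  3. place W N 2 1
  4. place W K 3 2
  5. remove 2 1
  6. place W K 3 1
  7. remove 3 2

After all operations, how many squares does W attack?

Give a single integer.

Answer: 23

Derivation:
Op 1: place WQ@(1,1)
Op 2: place WQ@(4,4)
Op 3: place WN@(2,1)
Op 4: place WK@(3,2)
Op 5: remove (2,1)
Op 6: place WK@(3,1)
Op 7: remove (3,2)
Per-piece attacks for W:
  WQ@(1,1): attacks (1,2) (1,3) (1,4) (1,0) (2,1) (3,1) (0,1) (2,2) (3,3) (4,4) (2,0) (0,2) (0,0) [ray(1,0) blocked at (3,1); ray(1,1) blocked at (4,4)]
  WK@(3,1): attacks (3,2) (3,0) (4,1) (2,1) (4,2) (4,0) (2,2) (2,0)
  WQ@(4,4): attacks (4,3) (4,2) (4,1) (4,0) (3,4) (2,4) (1,4) (0,4) (3,3) (2,2) (1,1) [ray(-1,-1) blocked at (1,1)]
Union (23 distinct): (0,0) (0,1) (0,2) (0,4) (1,0) (1,1) (1,2) (1,3) (1,4) (2,0) (2,1) (2,2) (2,4) (3,0) (3,1) (3,2) (3,3) (3,4) (4,0) (4,1) (4,2) (4,3) (4,4)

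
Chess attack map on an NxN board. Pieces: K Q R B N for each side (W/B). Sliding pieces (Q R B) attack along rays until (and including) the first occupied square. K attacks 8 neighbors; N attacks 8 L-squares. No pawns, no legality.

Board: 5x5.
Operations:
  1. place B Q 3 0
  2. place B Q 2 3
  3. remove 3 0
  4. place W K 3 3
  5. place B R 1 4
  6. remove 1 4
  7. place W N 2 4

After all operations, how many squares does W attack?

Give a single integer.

Answer: 10

Derivation:
Op 1: place BQ@(3,0)
Op 2: place BQ@(2,3)
Op 3: remove (3,0)
Op 4: place WK@(3,3)
Op 5: place BR@(1,4)
Op 6: remove (1,4)
Op 7: place WN@(2,4)
Per-piece attacks for W:
  WN@(2,4): attacks (3,2) (4,3) (1,2) (0,3)
  WK@(3,3): attacks (3,4) (3,2) (4,3) (2,3) (4,4) (4,2) (2,4) (2,2)
Union (10 distinct): (0,3) (1,2) (2,2) (2,3) (2,4) (3,2) (3,4) (4,2) (4,3) (4,4)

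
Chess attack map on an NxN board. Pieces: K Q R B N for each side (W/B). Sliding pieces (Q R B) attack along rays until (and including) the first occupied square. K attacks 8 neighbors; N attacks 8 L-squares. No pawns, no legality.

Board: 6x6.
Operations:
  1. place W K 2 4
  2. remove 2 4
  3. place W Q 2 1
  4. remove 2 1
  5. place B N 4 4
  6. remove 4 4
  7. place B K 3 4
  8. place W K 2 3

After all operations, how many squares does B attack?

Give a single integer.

Answer: 8

Derivation:
Op 1: place WK@(2,4)
Op 2: remove (2,4)
Op 3: place WQ@(2,1)
Op 4: remove (2,1)
Op 5: place BN@(4,4)
Op 6: remove (4,4)
Op 7: place BK@(3,4)
Op 8: place WK@(2,3)
Per-piece attacks for B:
  BK@(3,4): attacks (3,5) (3,3) (4,4) (2,4) (4,5) (4,3) (2,5) (2,3)
Union (8 distinct): (2,3) (2,4) (2,5) (3,3) (3,5) (4,3) (4,4) (4,5)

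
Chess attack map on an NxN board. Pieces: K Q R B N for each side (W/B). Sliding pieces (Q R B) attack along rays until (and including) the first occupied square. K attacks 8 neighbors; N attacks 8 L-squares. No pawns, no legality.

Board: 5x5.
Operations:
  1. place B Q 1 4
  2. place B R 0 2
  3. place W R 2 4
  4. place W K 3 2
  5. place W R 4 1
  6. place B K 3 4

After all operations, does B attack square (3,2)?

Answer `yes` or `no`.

Answer: yes

Derivation:
Op 1: place BQ@(1,4)
Op 2: place BR@(0,2)
Op 3: place WR@(2,4)
Op 4: place WK@(3,2)
Op 5: place WR@(4,1)
Op 6: place BK@(3,4)
Per-piece attacks for B:
  BR@(0,2): attacks (0,3) (0,4) (0,1) (0,0) (1,2) (2,2) (3,2) [ray(1,0) blocked at (3,2)]
  BQ@(1,4): attacks (1,3) (1,2) (1,1) (1,0) (2,4) (0,4) (2,3) (3,2) (0,3) [ray(1,0) blocked at (2,4); ray(1,-1) blocked at (3,2)]
  BK@(3,4): attacks (3,3) (4,4) (2,4) (4,3) (2,3)
B attacks (3,2): yes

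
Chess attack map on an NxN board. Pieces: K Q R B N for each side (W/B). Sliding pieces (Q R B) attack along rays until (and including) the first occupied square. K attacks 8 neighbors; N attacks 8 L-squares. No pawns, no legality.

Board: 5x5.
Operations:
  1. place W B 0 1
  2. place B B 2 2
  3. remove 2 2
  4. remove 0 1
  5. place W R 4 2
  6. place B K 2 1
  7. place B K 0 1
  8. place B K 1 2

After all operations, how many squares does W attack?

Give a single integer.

Op 1: place WB@(0,1)
Op 2: place BB@(2,2)
Op 3: remove (2,2)
Op 4: remove (0,1)
Op 5: place WR@(4,2)
Op 6: place BK@(2,1)
Op 7: place BK@(0,1)
Op 8: place BK@(1,2)
Per-piece attacks for W:
  WR@(4,2): attacks (4,3) (4,4) (4,1) (4,0) (3,2) (2,2) (1,2) [ray(-1,0) blocked at (1,2)]
Union (7 distinct): (1,2) (2,2) (3,2) (4,0) (4,1) (4,3) (4,4)

Answer: 7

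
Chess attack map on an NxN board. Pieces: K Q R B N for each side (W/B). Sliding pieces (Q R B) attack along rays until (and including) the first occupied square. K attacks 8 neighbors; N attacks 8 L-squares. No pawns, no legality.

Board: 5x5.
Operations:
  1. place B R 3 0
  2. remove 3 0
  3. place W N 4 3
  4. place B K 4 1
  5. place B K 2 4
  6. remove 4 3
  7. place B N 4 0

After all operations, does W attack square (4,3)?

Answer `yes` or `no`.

Answer: no

Derivation:
Op 1: place BR@(3,0)
Op 2: remove (3,0)
Op 3: place WN@(4,3)
Op 4: place BK@(4,1)
Op 5: place BK@(2,4)
Op 6: remove (4,3)
Op 7: place BN@(4,0)
Per-piece attacks for W:
W attacks (4,3): no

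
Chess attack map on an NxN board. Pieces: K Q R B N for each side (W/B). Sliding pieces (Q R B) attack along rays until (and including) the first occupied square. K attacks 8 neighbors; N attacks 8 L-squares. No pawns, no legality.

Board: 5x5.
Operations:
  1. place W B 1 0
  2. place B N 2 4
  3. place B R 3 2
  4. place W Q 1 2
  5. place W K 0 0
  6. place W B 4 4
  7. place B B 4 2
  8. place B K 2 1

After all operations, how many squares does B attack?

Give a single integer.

Op 1: place WB@(1,0)
Op 2: place BN@(2,4)
Op 3: place BR@(3,2)
Op 4: place WQ@(1,2)
Op 5: place WK@(0,0)
Op 6: place WB@(4,4)
Op 7: place BB@(4,2)
Op 8: place BK@(2,1)
Per-piece attacks for B:
  BK@(2,1): attacks (2,2) (2,0) (3,1) (1,1) (3,2) (3,0) (1,2) (1,0)
  BN@(2,4): attacks (3,2) (4,3) (1,2) (0,3)
  BR@(3,2): attacks (3,3) (3,4) (3,1) (3,0) (4,2) (2,2) (1,2) [ray(1,0) blocked at (4,2); ray(-1,0) blocked at (1,2)]
  BB@(4,2): attacks (3,3) (2,4) (3,1) (2,0) [ray(-1,1) blocked at (2,4)]
Union (14 distinct): (0,3) (1,0) (1,1) (1,2) (2,0) (2,2) (2,4) (3,0) (3,1) (3,2) (3,3) (3,4) (4,2) (4,3)

Answer: 14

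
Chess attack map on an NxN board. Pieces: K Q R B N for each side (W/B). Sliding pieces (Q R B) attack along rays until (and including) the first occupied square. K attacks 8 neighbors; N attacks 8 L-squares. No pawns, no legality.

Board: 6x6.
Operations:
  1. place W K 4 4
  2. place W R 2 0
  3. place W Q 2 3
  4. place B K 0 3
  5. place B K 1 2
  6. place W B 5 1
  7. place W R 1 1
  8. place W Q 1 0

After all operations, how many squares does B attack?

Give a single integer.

Answer: 11

Derivation:
Op 1: place WK@(4,4)
Op 2: place WR@(2,0)
Op 3: place WQ@(2,3)
Op 4: place BK@(0,3)
Op 5: place BK@(1,2)
Op 6: place WB@(5,1)
Op 7: place WR@(1,1)
Op 8: place WQ@(1,0)
Per-piece attacks for B:
  BK@(0,3): attacks (0,4) (0,2) (1,3) (1,4) (1,2)
  BK@(1,2): attacks (1,3) (1,1) (2,2) (0,2) (2,3) (2,1) (0,3) (0,1)
Union (11 distinct): (0,1) (0,2) (0,3) (0,4) (1,1) (1,2) (1,3) (1,4) (2,1) (2,2) (2,3)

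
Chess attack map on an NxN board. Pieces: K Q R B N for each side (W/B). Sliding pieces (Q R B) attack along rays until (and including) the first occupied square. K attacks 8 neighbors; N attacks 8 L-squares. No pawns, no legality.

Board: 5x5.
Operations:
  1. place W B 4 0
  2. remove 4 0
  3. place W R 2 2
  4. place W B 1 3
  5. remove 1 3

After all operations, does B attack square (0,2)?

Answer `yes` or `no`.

Op 1: place WB@(4,0)
Op 2: remove (4,0)
Op 3: place WR@(2,2)
Op 4: place WB@(1,3)
Op 5: remove (1,3)
Per-piece attacks for B:
B attacks (0,2): no

Answer: no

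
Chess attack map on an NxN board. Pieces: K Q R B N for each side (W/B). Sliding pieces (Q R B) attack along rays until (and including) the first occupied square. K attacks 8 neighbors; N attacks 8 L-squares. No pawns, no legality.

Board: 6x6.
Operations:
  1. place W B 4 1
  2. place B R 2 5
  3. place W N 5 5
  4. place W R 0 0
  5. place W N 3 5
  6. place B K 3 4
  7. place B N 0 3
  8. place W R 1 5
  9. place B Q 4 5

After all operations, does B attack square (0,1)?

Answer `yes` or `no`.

Op 1: place WB@(4,1)
Op 2: place BR@(2,5)
Op 3: place WN@(5,5)
Op 4: place WR@(0,0)
Op 5: place WN@(3,5)
Op 6: place BK@(3,4)
Op 7: place BN@(0,3)
Op 8: place WR@(1,5)
Op 9: place BQ@(4,5)
Per-piece attacks for B:
  BN@(0,3): attacks (1,5) (2,4) (1,1) (2,2)
  BR@(2,5): attacks (2,4) (2,3) (2,2) (2,1) (2,0) (3,5) (1,5) [ray(1,0) blocked at (3,5); ray(-1,0) blocked at (1,5)]
  BK@(3,4): attacks (3,5) (3,3) (4,4) (2,4) (4,5) (4,3) (2,5) (2,3)
  BQ@(4,5): attacks (4,4) (4,3) (4,2) (4,1) (5,5) (3,5) (5,4) (3,4) [ray(0,-1) blocked at (4,1); ray(1,0) blocked at (5,5); ray(-1,0) blocked at (3,5); ray(-1,-1) blocked at (3,4)]
B attacks (0,1): no

Answer: no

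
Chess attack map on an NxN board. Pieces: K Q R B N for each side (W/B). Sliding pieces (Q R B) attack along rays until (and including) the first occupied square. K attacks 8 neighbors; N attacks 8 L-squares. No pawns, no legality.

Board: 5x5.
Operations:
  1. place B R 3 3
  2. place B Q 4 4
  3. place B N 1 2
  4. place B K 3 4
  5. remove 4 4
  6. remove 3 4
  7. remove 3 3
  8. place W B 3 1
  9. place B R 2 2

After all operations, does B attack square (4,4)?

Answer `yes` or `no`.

Answer: no

Derivation:
Op 1: place BR@(3,3)
Op 2: place BQ@(4,4)
Op 3: place BN@(1,2)
Op 4: place BK@(3,4)
Op 5: remove (4,4)
Op 6: remove (3,4)
Op 7: remove (3,3)
Op 8: place WB@(3,1)
Op 9: place BR@(2,2)
Per-piece attacks for B:
  BN@(1,2): attacks (2,4) (3,3) (0,4) (2,0) (3,1) (0,0)
  BR@(2,2): attacks (2,3) (2,4) (2,1) (2,0) (3,2) (4,2) (1,2) [ray(-1,0) blocked at (1,2)]
B attacks (4,4): no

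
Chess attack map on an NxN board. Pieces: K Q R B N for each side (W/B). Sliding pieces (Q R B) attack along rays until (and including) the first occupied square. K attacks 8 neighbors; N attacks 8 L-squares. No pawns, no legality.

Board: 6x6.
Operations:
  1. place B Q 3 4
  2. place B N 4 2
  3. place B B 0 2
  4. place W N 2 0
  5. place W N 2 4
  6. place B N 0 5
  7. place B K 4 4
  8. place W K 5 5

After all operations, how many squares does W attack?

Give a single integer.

Answer: 10

Derivation:
Op 1: place BQ@(3,4)
Op 2: place BN@(4,2)
Op 3: place BB@(0,2)
Op 4: place WN@(2,0)
Op 5: place WN@(2,4)
Op 6: place BN@(0,5)
Op 7: place BK@(4,4)
Op 8: place WK@(5,5)
Per-piece attacks for W:
  WN@(2,0): attacks (3,2) (4,1) (1,2) (0,1)
  WN@(2,4): attacks (4,5) (0,5) (3,2) (4,3) (1,2) (0,3)
  WK@(5,5): attacks (5,4) (4,5) (4,4)
Union (10 distinct): (0,1) (0,3) (0,5) (1,2) (3,2) (4,1) (4,3) (4,4) (4,5) (5,4)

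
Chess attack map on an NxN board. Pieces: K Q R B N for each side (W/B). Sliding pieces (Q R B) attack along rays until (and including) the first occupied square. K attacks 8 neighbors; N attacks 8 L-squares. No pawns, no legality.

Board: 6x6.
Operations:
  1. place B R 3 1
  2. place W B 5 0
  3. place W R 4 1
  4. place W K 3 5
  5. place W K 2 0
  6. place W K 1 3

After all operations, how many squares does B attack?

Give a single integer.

Op 1: place BR@(3,1)
Op 2: place WB@(5,0)
Op 3: place WR@(4,1)
Op 4: place WK@(3,5)
Op 5: place WK@(2,0)
Op 6: place WK@(1,3)
Per-piece attacks for B:
  BR@(3,1): attacks (3,2) (3,3) (3,4) (3,5) (3,0) (4,1) (2,1) (1,1) (0,1) [ray(0,1) blocked at (3,5); ray(1,0) blocked at (4,1)]
Union (9 distinct): (0,1) (1,1) (2,1) (3,0) (3,2) (3,3) (3,4) (3,5) (4,1)

Answer: 9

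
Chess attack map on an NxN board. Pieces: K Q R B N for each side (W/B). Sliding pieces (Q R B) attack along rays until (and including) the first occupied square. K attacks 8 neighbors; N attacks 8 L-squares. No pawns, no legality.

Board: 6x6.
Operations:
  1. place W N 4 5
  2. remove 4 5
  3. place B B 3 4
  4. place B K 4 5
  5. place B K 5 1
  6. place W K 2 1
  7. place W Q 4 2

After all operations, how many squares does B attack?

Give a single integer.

Op 1: place WN@(4,5)
Op 2: remove (4,5)
Op 3: place BB@(3,4)
Op 4: place BK@(4,5)
Op 5: place BK@(5,1)
Op 6: place WK@(2,1)
Op 7: place WQ@(4,2)
Per-piece attacks for B:
  BB@(3,4): attacks (4,5) (4,3) (5,2) (2,5) (2,3) (1,2) (0,1) [ray(1,1) blocked at (4,5)]
  BK@(4,5): attacks (4,4) (5,5) (3,5) (5,4) (3,4)
  BK@(5,1): attacks (5,2) (5,0) (4,1) (4,2) (4,0)
Union (16 distinct): (0,1) (1,2) (2,3) (2,5) (3,4) (3,5) (4,0) (4,1) (4,2) (4,3) (4,4) (4,5) (5,0) (5,2) (5,4) (5,5)

Answer: 16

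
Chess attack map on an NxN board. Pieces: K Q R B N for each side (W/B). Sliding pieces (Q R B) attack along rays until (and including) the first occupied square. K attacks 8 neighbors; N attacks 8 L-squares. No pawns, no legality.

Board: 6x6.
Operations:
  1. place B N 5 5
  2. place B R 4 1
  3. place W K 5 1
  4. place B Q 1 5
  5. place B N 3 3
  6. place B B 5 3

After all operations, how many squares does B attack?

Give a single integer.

Op 1: place BN@(5,5)
Op 2: place BR@(4,1)
Op 3: place WK@(5,1)
Op 4: place BQ@(1,5)
Op 5: place BN@(3,3)
Op 6: place BB@(5,3)
Per-piece attacks for B:
  BQ@(1,5): attacks (1,4) (1,3) (1,2) (1,1) (1,0) (2,5) (3,5) (4,5) (5,5) (0,5) (2,4) (3,3) (0,4) [ray(1,0) blocked at (5,5); ray(1,-1) blocked at (3,3)]
  BN@(3,3): attacks (4,5) (5,4) (2,5) (1,4) (4,1) (5,2) (2,1) (1,2)
  BR@(4,1): attacks (4,2) (4,3) (4,4) (4,5) (4,0) (5,1) (3,1) (2,1) (1,1) (0,1) [ray(1,0) blocked at (5,1)]
  BB@(5,3): attacks (4,4) (3,5) (4,2) (3,1) (2,0)
  BN@(5,5): attacks (4,3) (3,4)
Union (26 distinct): (0,1) (0,4) (0,5) (1,0) (1,1) (1,2) (1,3) (1,4) (2,0) (2,1) (2,4) (2,5) (3,1) (3,3) (3,4) (3,5) (4,0) (4,1) (4,2) (4,3) (4,4) (4,5) (5,1) (5,2) (5,4) (5,5)

Answer: 26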